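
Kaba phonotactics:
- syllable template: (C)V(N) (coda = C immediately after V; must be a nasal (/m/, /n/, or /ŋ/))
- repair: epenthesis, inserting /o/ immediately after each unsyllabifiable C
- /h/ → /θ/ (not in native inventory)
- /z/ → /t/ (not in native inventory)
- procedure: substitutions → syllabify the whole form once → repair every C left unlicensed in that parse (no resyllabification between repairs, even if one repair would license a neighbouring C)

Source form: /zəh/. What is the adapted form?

təθo

Substitution: /z/ → /t/, /h/ → /θ/, giving /təθ/.
The consonants /θ/ cannot be parsed into a legal (C)V(N) syllable (only a nasal (/m/, /n/, or /ŋ/) is licensed in coda position; onsets are limited to one consonant).
Epenthesis after each stranded consonant: /θ/ → /θo/.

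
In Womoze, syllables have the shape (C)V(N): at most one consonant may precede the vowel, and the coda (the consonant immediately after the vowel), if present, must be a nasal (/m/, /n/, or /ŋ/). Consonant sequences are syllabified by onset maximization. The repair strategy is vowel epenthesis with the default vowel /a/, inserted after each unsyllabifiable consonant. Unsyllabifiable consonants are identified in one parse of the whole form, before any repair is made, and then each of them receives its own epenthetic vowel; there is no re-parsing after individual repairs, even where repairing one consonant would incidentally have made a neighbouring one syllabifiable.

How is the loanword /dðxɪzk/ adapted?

The consonants /d/, /ð/, /z/, /k/ cannot be parsed into a legal (C)V(N) syllable (only a nasal (/m/, /n/, or /ŋ/) is licensed in coda position; onsets are limited to one consonant).
Inserting the epenthetic vowel yields /d/ → /da/, /ð/ → /ða/, /z/ → /za/, /k/ → /ka/.

daðaxɪzaka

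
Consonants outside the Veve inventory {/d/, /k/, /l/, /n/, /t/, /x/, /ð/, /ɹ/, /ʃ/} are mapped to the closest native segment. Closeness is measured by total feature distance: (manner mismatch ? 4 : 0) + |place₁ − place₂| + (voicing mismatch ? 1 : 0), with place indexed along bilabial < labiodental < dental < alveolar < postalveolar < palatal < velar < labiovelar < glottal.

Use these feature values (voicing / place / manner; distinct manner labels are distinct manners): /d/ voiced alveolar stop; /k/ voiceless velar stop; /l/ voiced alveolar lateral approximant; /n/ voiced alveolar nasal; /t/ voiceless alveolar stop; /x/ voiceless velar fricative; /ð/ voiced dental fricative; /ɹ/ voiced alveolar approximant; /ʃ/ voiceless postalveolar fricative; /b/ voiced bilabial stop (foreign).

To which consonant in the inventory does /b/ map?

/d/ is closest: same manner (stop), place distance 3 (bilabial→alveolar), same voicing; total 3. Next closest is /t/ at distance 4.

d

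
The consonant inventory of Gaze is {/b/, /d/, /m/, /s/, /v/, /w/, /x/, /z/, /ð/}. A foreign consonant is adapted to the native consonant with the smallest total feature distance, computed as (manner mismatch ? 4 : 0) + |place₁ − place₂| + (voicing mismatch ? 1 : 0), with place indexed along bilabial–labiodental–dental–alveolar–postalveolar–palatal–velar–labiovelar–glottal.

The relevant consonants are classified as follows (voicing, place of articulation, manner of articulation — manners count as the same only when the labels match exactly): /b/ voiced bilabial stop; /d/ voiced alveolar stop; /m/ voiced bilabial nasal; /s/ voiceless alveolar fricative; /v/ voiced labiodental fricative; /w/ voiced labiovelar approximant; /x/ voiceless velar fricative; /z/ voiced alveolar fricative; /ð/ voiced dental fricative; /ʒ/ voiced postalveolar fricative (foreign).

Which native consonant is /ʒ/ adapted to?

/z/ is closest: same manner (fricative), place distance 1 (postalveolar→alveolar), same voicing; total 1. Next closest is /s/ at distance 2.

z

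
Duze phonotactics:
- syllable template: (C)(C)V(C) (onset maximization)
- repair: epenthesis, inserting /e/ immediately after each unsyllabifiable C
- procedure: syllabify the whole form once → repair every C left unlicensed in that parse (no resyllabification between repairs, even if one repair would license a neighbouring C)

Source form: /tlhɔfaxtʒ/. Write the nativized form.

telhɔfaxteʒe

Under (C)(C)V(C), the unsyllabifiable consonants are /t/, /t/, /ʒ/ (at most one coda consonant is licensed; onsets may contain at most 2 consonants).
Epenthesis after each stranded consonant: /t/ → /te/, /t/ → /te/, /ʒ/ → /ʒe/.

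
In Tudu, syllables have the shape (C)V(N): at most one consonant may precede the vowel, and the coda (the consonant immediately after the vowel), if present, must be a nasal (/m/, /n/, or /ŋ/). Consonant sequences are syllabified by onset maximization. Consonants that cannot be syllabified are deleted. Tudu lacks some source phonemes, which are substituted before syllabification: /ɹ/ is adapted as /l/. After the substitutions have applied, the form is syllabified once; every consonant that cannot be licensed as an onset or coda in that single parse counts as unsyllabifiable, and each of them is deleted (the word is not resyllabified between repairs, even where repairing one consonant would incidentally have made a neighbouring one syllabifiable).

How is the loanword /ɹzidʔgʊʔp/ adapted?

Substitution: /ɹ/ → /l/, giving /lzidʔgʊʔp/.
The consonants /l/, /d/, /ʔ/, /ʔ/, /p/ cannot be parsed into a legal (C)V(N) syllable (only a nasal (/m/, /n/, or /ŋ/) is licensed in coda position; onsets are limited to one consonant).
Deleting the stranded consonants removes /l/, /d/, /ʔ/, /ʔ/, /p/.

zigʊ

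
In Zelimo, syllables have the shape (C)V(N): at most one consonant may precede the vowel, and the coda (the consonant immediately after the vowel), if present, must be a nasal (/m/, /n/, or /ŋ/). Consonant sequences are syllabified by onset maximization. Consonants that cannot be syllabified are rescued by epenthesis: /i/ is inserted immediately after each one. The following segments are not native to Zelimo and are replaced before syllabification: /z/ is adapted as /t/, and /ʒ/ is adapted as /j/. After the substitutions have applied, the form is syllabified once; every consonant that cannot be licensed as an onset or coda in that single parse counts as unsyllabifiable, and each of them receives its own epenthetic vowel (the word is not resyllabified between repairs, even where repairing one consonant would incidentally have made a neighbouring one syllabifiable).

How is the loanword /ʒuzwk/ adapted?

jutiwiki

Substitution: /ʒ/ → /j/, /z/ → /t/, giving /jutwk/.
Syllabifying with onset maximization leaves /t/, /w/, /k/ stranded (only a nasal (/m/, /n/, or /ŋ/) is licensed in coda position; onsets are limited to one consonant).
Epenthesis after each stranded consonant: /t/ → /ti/, /w/ → /wi/, /k/ → /ki/.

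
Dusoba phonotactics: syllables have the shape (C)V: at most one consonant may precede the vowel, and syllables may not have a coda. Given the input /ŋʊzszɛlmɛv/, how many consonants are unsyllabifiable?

The consonants /z/, /s/, /l/, /v/ cannot be parsed into a legal (C)V syllable (no codas are permitted; onsets are limited to one consonant).

4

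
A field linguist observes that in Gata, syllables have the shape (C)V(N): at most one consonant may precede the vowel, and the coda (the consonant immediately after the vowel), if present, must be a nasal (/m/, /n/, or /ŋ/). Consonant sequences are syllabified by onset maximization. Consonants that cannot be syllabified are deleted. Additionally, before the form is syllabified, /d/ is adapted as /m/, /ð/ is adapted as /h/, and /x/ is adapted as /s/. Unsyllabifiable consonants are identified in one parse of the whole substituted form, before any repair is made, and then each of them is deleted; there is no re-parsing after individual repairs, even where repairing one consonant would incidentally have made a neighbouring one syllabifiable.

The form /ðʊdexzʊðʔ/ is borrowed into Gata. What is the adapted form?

hʊmezʊ

Substitution: /ð/ → /h/, /d/ → /m/, /x/ → /s/, giving /hʊmeszʊhʔ/.
Syllabifying with onset maximization leaves /s/, /h/, /ʔ/ stranded (only a nasal (/m/, /n/, or /ŋ/) is licensed in coda position; onsets are limited to one consonant).
Each unlicensed consonant is deleted: /s/, /h/, /ʔ/.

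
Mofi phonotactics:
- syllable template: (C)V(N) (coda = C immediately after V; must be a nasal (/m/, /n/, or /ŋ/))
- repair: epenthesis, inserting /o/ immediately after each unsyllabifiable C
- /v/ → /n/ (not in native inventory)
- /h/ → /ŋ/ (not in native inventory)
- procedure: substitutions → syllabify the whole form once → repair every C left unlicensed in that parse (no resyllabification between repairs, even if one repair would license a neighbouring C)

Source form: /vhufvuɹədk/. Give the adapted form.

noŋufonuɹədoko

Substitution: /v/ → /n/, /h/ → /ŋ/, giving /nŋufnuɹədk/.
Syllabifying with onset maximization leaves /n/, /f/, /d/, /k/ stranded (only a nasal (/m/, /n/, or /ŋ/) is licensed in coda position; onsets are limited to one consonant).
Inserting the epenthetic vowel yields /n/ → /no/, /f/ → /fo/, /d/ → /do/, /k/ → /ko/.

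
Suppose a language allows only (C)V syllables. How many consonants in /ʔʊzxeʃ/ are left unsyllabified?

2

Under (C)V, the unsyllabifiable consonants are /z/, /ʃ/ (no codas are permitted; onsets are limited to one consonant).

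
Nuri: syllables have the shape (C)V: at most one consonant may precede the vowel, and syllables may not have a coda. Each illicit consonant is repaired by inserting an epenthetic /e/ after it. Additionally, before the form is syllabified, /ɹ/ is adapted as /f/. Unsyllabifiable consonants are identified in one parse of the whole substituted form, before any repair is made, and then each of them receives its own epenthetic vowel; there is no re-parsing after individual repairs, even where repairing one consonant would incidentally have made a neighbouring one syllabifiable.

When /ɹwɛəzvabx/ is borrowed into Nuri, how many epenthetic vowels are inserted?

After substitution the input is /fwɛəzvabx/.
The unsyllabifiable consonants are /f/, /z/, /b/, /x/; each receives one epenthetic vowel.

4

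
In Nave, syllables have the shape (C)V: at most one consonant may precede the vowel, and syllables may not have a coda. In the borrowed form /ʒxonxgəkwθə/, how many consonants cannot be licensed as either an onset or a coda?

5

Syllabifying with onset maximization leaves /ʒ/, /n/, /x/, /k/, /w/ stranded (no codas are permitted; onsets are limited to one consonant).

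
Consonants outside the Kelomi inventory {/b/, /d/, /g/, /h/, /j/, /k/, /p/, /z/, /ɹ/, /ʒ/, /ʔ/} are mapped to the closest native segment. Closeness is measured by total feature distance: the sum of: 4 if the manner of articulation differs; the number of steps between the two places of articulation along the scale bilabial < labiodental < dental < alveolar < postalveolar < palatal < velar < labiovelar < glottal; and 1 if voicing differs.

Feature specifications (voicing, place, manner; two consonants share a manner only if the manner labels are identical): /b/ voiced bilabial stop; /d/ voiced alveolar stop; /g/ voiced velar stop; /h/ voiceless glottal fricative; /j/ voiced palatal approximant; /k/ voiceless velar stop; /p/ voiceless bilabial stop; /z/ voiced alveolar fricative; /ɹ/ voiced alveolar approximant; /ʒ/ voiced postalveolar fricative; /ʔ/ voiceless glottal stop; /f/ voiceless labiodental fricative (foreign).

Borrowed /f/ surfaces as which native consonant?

z

/z/ is closest: same manner (fricative), place distance 2 (labiodental→alveolar), voicing differs (+1); total 3. Next closest is /ʒ/ at distance 4.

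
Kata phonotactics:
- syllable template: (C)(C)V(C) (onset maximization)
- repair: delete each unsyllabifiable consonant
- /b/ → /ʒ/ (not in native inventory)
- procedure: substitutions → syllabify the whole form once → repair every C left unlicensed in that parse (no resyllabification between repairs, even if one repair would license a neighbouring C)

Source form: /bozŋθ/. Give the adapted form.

ʒoz

Substitution: /b/ → /ʒ/, giving /ʒozŋθ/.
The consonants /ŋ/, /θ/ cannot be parsed into a legal (C)(C)V(C) syllable (at most one coda consonant is licensed; onsets may contain at most 2 consonants).
Deletion applies to /ŋ/, /θ/.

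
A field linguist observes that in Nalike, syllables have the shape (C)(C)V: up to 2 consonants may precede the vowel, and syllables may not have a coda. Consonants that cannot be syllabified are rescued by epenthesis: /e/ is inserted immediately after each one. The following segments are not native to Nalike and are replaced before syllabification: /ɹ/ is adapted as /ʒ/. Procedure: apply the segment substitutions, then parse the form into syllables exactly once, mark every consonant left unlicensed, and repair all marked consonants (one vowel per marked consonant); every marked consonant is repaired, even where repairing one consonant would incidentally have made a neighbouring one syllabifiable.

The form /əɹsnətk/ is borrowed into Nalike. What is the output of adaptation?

Substitution: /ɹ/ → /ʒ/, giving /əʒsnətk/.
Syllabifying with onset maximization leaves /ʒ/, /t/, /k/ stranded (no codas are permitted; onsets may contain at most 2 consonants).
Epenthesis after each stranded consonant: /ʒ/ → /ʒe/, /t/ → /te/, /k/ → /ke/.

əʒesnəteke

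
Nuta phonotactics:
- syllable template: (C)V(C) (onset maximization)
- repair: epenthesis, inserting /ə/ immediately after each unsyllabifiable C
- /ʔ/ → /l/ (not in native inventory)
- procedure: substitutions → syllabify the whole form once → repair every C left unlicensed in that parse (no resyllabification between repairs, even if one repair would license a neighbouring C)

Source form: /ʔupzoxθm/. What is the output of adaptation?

Substitution: /ʔ/ → /l/, giving /lupzoxθm/.
Under (C)V(C), the unsyllabifiable consonants are /θ/, /m/ (at most one coda consonant is licensed; onsets are limited to one consonant).
Inserting the epenthetic vowel yields /θ/ → /θə/, /m/ → /mə/.

lupzoxθəmə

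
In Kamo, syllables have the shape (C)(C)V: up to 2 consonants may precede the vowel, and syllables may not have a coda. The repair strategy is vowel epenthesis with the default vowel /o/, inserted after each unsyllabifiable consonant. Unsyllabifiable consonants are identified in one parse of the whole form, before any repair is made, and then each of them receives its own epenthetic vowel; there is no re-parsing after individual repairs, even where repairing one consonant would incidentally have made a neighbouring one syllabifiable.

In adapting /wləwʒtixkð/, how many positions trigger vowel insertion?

4

The unsyllabifiable consonants are /w/, /x/, /k/, /ð/; each receives one epenthetic vowel.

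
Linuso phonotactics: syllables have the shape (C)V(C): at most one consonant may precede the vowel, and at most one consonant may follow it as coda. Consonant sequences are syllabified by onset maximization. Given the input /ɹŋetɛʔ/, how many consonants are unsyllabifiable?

1

The consonants /ɹ/ cannot be parsed into a legal (C)V(C) syllable (at most one coda consonant is licensed; onsets are limited to one consonant).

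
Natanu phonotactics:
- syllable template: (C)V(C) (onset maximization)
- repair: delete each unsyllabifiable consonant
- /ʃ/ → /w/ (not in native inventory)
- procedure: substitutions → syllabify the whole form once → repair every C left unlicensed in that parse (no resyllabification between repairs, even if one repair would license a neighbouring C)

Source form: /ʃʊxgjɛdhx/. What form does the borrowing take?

wʊxjɛd

Substitution: /ʃ/ → /w/, giving /wʊxgjɛdhx/.
Syllabifying with onset maximization leaves /g/, /h/, /x/ stranded (at most one coda consonant is licensed; onsets are limited to one consonant).
Deletion applies to /g/, /h/, /x/.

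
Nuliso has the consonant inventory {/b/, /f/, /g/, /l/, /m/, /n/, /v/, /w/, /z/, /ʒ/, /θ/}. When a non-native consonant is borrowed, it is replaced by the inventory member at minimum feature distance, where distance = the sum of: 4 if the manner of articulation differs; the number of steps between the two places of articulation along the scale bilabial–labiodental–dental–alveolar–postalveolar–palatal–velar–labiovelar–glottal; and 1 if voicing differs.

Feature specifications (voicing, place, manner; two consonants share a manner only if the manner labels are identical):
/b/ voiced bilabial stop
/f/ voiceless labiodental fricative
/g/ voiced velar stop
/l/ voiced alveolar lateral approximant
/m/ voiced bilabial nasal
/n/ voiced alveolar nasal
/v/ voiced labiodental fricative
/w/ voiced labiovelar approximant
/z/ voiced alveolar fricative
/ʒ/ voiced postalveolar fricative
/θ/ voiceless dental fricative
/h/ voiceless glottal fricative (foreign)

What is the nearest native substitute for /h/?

/ʒ/ is closest: same manner (fricative), place distance 4 (glottal→postalveolar), voicing differs (+1); total 5. Next closest is /w/ at distance 6.

ʒ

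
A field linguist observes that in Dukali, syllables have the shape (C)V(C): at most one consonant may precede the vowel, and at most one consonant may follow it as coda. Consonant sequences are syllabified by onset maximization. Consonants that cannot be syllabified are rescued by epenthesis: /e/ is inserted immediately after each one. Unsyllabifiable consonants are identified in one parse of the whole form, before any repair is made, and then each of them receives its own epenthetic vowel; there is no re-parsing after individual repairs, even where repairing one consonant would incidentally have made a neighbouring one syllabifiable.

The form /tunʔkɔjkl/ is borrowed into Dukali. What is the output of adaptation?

tunʔekɔjkele

Syllabifying with onset maximization leaves /ʔ/, /k/, /l/ stranded (at most one coda consonant is licensed; onsets are limited to one consonant).
Each unlicensed consonant becomes the onset of a new syllable: /ʔ/ → /ʔe/, /k/ → /ke/, /l/ → /le/.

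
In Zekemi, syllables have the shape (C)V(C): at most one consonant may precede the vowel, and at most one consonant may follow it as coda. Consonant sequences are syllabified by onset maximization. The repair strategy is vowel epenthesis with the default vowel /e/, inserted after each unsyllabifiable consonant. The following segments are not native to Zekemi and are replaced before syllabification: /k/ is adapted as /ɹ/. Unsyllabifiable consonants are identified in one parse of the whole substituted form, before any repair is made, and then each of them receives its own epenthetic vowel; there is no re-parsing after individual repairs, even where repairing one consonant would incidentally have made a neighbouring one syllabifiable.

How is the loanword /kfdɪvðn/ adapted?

Substitution: /k/ → /ɹ/, giving /ɹfdɪvðn/.
Syllabifying with onset maximization leaves /ɹ/, /f/, /ð/, /n/ stranded (at most one coda consonant is licensed; onsets are limited to one consonant).
Each unlicensed consonant becomes the onset of a new syllable: /ɹ/ → /ɹe/, /f/ → /fe/, /ð/ → /ðe/, /n/ → /ne/.

ɹefedɪvðene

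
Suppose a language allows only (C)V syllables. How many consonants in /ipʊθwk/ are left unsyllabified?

The consonants /θ/, /w/, /k/ cannot be parsed into a legal (C)V syllable (no codas are permitted; onsets are limited to one consonant).

3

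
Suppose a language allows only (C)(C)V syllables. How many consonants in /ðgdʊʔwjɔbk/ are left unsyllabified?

4

The consonants /ð/, /ʔ/, /b/, /k/ cannot be parsed into a legal (C)(C)V syllable (no codas are permitted; onsets may contain at most 2 consonants).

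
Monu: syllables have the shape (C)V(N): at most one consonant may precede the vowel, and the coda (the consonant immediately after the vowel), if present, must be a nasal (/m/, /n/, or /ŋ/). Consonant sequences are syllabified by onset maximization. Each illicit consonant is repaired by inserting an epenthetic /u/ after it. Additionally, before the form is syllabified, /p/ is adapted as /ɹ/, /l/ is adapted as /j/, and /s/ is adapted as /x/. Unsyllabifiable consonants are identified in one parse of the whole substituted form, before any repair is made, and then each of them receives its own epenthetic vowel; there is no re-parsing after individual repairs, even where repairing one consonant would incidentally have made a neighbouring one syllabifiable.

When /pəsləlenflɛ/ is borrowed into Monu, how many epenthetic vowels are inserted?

2

After substitution the input is /ɹəxjəjenfjɛ/.
The unsyllabifiable consonants are /x/, /f/; each receives one epenthetic vowel.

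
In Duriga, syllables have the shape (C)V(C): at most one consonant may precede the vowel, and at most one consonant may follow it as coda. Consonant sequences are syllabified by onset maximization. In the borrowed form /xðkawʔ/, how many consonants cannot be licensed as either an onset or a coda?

3

The consonants /x/, /ð/, /ʔ/ cannot be parsed into a legal (C)V(C) syllable (at most one coda consonant is licensed; onsets are limited to one consonant).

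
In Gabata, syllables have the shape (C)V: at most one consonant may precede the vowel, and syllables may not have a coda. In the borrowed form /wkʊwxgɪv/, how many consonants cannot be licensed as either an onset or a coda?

4

Syllabifying with onset maximization leaves /w/, /w/, /x/, /v/ stranded (no codas are permitted; onsets are limited to one consonant).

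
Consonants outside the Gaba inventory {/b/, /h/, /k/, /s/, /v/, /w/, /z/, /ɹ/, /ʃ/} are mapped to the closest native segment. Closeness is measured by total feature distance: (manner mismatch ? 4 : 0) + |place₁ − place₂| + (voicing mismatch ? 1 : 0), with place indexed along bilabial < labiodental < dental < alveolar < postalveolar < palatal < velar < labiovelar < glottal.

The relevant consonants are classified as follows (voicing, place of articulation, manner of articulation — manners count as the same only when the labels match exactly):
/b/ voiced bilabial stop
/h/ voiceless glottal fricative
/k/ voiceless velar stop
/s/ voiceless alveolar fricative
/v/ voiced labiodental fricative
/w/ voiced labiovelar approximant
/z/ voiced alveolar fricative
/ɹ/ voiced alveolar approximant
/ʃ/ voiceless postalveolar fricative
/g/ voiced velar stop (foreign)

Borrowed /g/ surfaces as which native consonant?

k

/k/ is closest: same manner (stop), place distance 0 (velar→velar), voicing differs (+1); total 1. Next closest is /w/ at distance 5.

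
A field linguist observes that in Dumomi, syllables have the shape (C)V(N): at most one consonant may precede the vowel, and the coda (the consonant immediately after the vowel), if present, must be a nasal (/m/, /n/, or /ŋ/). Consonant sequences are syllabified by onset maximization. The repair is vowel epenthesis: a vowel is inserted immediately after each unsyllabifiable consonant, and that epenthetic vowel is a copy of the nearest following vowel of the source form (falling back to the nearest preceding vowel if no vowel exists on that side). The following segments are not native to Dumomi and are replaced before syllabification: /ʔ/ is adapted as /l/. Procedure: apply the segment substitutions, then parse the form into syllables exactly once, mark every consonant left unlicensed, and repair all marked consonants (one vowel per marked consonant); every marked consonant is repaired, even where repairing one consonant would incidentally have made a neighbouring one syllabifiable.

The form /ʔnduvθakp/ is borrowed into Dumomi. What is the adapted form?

lunuduvaθakapa

Substitution: /ʔ/ → /l/, giving /lnduvθakp/.
The consonants /l/, /n/, /v/, /k/, /p/ cannot be parsed into a legal (C)V(N) syllable (only a nasal (/m/, /n/, or /ŋ/) is licensed in coda position; onsets are limited to one consonant).
Epenthesis after each stranded consonant: /l/ → /lu/, /n/ → /nu/, /v/ → /va/, /k/ → /ka/, /p/ → /pa/.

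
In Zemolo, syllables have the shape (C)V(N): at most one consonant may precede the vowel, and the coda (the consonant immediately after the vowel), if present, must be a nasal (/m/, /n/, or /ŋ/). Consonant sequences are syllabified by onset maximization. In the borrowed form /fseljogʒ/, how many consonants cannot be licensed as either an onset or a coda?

Under (C)V(N), the unsyllabifiable consonants are /f/, /l/, /g/, /ʒ/ (only a nasal (/m/, /n/, or /ŋ/) is licensed in coda position; onsets are limited to one consonant).

4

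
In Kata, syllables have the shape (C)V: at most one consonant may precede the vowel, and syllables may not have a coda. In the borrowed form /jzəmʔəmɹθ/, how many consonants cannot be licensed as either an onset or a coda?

5

Syllabifying with onset maximization leaves /j/, /m/, /m/, /ɹ/, /θ/ stranded (no codas are permitted; onsets are limited to one consonant).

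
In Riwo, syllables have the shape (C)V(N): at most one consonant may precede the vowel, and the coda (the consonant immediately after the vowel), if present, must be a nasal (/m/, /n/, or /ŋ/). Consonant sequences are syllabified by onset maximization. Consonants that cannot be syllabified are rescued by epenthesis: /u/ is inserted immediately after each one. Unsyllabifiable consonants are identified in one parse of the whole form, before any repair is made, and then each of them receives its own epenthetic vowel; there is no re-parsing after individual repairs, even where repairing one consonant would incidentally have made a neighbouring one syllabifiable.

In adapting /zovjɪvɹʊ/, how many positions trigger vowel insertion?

2

The unsyllabifiable consonants are /v/, /v/; each receives one epenthetic vowel.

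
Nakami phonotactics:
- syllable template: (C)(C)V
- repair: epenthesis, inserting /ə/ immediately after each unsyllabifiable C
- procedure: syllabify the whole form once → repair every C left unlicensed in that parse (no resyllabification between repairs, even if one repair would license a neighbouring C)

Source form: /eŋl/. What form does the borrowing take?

Under (C)(C)V, the unsyllabifiable consonants are /ŋ/, /l/ (no codas are permitted; onsets may contain at most 2 consonants).
Inserting the epenthetic vowel yields /ŋ/ → /ŋə/, /l/ → /lə/.

eŋələ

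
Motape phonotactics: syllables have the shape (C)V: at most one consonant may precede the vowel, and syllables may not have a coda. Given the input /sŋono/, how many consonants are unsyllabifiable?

1

Syllabifying with onset maximization leaves /s/ stranded (no codas are permitted; onsets are limited to one consonant).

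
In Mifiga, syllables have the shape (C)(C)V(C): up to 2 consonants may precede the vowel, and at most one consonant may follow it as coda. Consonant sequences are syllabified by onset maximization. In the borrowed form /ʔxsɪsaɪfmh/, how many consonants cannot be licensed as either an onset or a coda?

3

The consonants /ʔ/, /m/, /h/ cannot be parsed into a legal (C)(C)V(C) syllable (at most one coda consonant is licensed; onsets may contain at most 2 consonants).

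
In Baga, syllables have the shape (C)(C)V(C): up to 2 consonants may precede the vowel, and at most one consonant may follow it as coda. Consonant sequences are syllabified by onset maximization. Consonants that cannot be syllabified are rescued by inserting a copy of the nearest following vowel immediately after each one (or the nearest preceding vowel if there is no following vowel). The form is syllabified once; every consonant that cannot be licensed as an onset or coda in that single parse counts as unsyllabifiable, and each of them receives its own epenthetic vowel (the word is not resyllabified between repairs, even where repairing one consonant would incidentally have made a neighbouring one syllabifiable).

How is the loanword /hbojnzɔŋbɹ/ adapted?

Syllabifying with onset maximization leaves /b/, /ɹ/ stranded (at most one coda consonant is licensed; onsets may contain at most 2 consonants).
Inserting the epenthetic vowel yields /b/ → /bɔ/, /ɹ/ → /ɹɔ/.

hbojnzɔŋbɔɹɔ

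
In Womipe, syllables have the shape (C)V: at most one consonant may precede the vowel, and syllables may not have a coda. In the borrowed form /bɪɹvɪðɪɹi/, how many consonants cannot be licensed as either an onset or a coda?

Syllabifying with onset maximization leaves /ɹ/ stranded (no codas are permitted; onsets are limited to one consonant).

1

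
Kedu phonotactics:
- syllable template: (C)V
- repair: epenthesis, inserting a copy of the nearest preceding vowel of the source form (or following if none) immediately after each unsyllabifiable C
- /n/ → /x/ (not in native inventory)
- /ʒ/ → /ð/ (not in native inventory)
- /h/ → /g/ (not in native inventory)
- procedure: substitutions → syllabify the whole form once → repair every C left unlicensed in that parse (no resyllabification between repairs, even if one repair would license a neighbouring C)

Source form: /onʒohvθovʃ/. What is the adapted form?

oxoðogovoθovoʃo

Substitution: /n/ → /x/, /ʒ/ → /ð/, /h/ → /g/, giving /oxðogvθovʃ/.
Under (C)V, the unsyllabifiable consonants are /x/, /g/, /v/, /v/, /ʃ/ (no codas are permitted; onsets are limited to one consonant).
Inserting the epenthetic vowel yields /x/ → /xo/, /g/ → /go/, /v/ → /vo/, /v/ → /vo/, /ʃ/ → /ʃo/.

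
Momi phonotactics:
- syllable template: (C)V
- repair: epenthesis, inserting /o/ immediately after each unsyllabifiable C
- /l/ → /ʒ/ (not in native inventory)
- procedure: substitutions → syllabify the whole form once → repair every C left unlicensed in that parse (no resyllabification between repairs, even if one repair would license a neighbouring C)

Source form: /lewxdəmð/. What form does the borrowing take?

Substitution: /l/ → /ʒ/, giving /ʒewxdəmð/.
Syllabifying with onset maximization leaves /w/, /x/, /m/, /ð/ stranded (no codas are permitted; onsets are limited to one consonant).
Epenthesis after each stranded consonant: /w/ → /wo/, /x/ → /xo/, /m/ → /mo/, /ð/ → /ðo/.

ʒewoxodəmoðo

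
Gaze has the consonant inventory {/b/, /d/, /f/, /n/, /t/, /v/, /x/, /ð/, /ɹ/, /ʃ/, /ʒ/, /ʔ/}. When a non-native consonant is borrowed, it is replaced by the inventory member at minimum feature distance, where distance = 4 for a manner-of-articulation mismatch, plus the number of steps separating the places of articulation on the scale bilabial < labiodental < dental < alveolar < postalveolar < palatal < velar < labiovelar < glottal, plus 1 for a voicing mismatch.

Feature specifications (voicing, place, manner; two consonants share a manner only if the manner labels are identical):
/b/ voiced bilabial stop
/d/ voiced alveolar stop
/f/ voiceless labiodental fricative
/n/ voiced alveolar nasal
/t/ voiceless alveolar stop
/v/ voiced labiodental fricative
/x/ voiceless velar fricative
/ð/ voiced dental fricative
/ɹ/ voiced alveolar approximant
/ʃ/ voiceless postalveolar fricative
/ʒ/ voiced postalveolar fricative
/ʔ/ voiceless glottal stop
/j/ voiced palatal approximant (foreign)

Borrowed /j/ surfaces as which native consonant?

ɹ

/ɹ/ is closest: same manner (approximant), place distance 2 (palatal→alveolar), same voicing; total 2. Next closest is /ʒ/ at distance 5.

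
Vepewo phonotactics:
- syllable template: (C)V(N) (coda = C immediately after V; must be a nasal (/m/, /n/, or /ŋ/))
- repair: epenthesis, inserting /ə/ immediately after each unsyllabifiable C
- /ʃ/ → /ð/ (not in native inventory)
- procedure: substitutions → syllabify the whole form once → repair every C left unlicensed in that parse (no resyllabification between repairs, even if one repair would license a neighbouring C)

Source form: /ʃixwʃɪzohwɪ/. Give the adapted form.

Substitution: /ʃ/ → /ð/, giving /ðixwðɪzohwɪ/.
Under (C)V(N), the unsyllabifiable consonants are /x/, /w/, /h/ (only a nasal (/m/, /n/, or /ŋ/) is licensed in coda position; onsets are limited to one consonant).
Inserting the epenthetic vowel yields /x/ → /xə/, /w/ → /wə/, /h/ → /hə/.

ðixəwəðɪzohəwɪ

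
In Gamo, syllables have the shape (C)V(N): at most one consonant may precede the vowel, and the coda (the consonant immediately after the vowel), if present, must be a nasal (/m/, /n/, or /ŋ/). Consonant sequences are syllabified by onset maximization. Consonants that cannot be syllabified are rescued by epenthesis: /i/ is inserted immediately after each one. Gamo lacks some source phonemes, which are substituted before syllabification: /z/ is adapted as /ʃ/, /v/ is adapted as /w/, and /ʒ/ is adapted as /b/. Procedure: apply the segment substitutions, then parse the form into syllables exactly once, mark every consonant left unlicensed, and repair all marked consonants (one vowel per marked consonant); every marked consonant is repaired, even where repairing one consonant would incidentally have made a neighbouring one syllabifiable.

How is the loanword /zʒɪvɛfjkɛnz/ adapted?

Substitution: /z/ → /ʃ/, /ʒ/ → /b/, /v/ → /w/, giving /ʃbɪwɛfjkɛnʃ/.
Syllabifying with onset maximization leaves /ʃ/, /f/, /j/, /ʃ/ stranded (only a nasal (/m/, /n/, or /ŋ/) is licensed in coda position; onsets are limited to one consonant).
Epenthesis after each stranded consonant: /ʃ/ → /ʃi/, /f/ → /fi/, /j/ → /ji/, /ʃ/ → /ʃi/.

ʃibɪwɛfijikɛnʃi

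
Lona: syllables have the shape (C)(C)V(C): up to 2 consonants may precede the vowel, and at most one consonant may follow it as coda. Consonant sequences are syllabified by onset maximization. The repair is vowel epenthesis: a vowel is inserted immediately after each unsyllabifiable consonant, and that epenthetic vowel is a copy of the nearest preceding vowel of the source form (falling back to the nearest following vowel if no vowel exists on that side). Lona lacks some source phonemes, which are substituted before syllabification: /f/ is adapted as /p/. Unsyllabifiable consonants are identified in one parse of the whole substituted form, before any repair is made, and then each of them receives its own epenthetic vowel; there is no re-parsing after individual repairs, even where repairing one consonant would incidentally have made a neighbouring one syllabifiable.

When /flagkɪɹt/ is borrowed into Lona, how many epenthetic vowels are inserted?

After substitution the input is /plagkɪɹt/.
The unsyllabifiable consonants are /t/; each receives one epenthetic vowel.

1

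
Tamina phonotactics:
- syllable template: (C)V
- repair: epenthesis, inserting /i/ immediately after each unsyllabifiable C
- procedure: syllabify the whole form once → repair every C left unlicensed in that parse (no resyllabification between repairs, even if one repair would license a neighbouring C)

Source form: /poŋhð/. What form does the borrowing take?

poŋihiði

Under (C)V, the unsyllabifiable consonants are /ŋ/, /h/, /ð/ (no codas are permitted; onsets are limited to one consonant).
Inserting the epenthetic vowel yields /ŋ/ → /ŋi/, /h/ → /hi/, /ð/ → /ði/.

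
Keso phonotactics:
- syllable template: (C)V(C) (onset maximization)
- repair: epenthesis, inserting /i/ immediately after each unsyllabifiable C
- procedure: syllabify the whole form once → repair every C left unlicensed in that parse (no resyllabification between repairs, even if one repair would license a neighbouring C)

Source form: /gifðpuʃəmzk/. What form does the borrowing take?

The consonants /ð/, /z/, /k/ cannot be parsed into a legal (C)V(C) syllable (at most one coda consonant is licensed; onsets are limited to one consonant).
Inserting the epenthetic vowel yields /ð/ → /ði/, /z/ → /zi/, /k/ → /ki/.

gifðipuʃəmziki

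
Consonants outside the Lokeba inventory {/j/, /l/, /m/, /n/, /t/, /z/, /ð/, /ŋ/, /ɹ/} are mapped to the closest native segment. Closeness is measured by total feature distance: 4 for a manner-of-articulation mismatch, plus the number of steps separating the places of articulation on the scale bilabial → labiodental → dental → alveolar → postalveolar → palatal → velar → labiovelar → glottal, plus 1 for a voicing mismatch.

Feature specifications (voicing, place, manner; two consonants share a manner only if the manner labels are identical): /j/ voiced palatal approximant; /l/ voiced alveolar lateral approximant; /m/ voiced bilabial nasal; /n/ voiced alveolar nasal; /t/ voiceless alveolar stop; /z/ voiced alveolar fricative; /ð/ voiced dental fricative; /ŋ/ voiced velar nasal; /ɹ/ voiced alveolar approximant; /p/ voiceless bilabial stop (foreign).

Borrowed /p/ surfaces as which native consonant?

t

/t/ is closest: same manner (stop), place distance 3 (bilabial→alveolar), same voicing; total 3. Next closest is /m/ at distance 5.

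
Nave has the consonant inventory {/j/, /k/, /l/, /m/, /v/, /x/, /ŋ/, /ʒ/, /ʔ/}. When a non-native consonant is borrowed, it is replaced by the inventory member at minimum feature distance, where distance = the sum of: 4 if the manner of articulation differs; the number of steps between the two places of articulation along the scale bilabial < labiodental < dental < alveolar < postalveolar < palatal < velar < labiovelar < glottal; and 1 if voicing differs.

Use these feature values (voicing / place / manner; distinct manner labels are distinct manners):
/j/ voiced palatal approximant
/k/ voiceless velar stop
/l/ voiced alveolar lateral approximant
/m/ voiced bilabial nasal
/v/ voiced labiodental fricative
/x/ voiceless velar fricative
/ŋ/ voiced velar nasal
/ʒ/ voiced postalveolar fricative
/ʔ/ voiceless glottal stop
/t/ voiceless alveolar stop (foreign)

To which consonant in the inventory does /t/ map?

/k/ is closest: same manner (stop), place distance 3 (alveolar→velar), same voicing; total 3. Next closest is /l/ at distance 5.

k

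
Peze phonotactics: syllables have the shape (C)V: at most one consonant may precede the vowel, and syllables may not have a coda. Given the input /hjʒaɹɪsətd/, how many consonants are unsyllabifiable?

Under (C)V, the unsyllabifiable consonants are /h/, /j/, /t/, /d/ (no codas are permitted; onsets are limited to one consonant).

4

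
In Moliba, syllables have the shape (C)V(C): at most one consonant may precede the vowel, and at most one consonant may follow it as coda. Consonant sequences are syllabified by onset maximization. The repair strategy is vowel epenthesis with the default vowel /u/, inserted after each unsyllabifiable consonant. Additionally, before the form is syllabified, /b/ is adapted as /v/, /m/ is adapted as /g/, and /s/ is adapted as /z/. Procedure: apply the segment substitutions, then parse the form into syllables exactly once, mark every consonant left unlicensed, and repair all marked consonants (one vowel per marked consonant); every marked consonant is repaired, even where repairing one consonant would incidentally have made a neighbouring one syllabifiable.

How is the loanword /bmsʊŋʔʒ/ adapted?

vuguzʊŋʔuʒu

Substitution: /b/ → /v/, /m/ → /g/, /s/ → /z/, giving /vgzʊŋʔʒ/.
Under (C)V(C), the unsyllabifiable consonants are /v/, /g/, /ʔ/, /ʒ/ (at most one coda consonant is licensed; onsets are limited to one consonant).
Inserting the epenthetic vowel yields /v/ → /vu/, /g/ → /gu/, /ʔ/ → /ʔu/, /ʒ/ → /ʒu/.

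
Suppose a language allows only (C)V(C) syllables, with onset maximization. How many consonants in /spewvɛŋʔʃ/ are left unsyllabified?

3

Under (C)V(C), the unsyllabifiable consonants are /s/, /ʔ/, /ʃ/ (at most one coda consonant is licensed; onsets are limited to one consonant).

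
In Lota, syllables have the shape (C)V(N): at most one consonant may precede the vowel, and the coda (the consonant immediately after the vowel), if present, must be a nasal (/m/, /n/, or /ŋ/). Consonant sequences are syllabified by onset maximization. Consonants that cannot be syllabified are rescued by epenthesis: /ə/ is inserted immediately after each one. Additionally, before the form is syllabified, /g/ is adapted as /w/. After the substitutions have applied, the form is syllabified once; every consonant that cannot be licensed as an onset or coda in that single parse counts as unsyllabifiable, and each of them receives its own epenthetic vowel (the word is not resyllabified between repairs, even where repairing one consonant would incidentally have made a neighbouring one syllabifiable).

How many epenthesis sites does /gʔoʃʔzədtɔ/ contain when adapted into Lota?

4

After substitution the input is /wʔoʃʔzədtɔ/.
The unsyllabifiable consonants are /w/, /ʃ/, /ʔ/, /d/; each receives one epenthetic vowel.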